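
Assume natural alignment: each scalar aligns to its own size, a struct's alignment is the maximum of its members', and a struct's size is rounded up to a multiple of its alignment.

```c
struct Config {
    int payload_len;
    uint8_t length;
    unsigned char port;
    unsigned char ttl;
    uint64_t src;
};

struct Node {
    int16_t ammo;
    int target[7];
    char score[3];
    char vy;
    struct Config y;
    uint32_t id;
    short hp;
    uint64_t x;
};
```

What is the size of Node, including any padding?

Config: payload_len at 0 (size 4, align 4) → ends 4; length at 4 (size 1, align 1) → ends 5; port at 5 (size 1, align 1) → ends 6; ttl at 6 (size 1, align 1) → ends 7; pad 1 to align 8 for src; src at 8 (size 8, align 8) → ends 16; total 16 bytes, alignment 8
ammo at 0 (size 2, align 2) → ends 2
pad 2 to align 4 for target
target at 4 (size 28, align 4) → ends 32
score at 32 (size 3, align 1) → ends 35
vy at 35 (size 1, align 1) → ends 36
pad 4 to align 8 for y
y at 40 (size 16, align 8) → ends 56
id at 56 (size 4, align 4) → ends 60
hp at 60 (size 2, align 2) → ends 62
pad 2 to align 8 for x
x at 64 (size 8, align 8) → ends 72
total 72 bytes, alignment 8

72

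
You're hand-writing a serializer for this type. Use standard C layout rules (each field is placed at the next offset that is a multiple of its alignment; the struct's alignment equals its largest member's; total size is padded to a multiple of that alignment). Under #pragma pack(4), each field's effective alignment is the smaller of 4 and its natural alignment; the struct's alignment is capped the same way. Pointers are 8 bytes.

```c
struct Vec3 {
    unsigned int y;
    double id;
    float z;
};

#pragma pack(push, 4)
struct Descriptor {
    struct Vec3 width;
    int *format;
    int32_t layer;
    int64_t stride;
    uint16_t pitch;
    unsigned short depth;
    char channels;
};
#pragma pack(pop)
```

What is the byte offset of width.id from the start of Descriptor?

Vec3: @0: y [4B, align 4] → 4; +4 pad (align 8); @8: id [8B, align 8] → 16; @16: z [4B, align 4] → 20; +4 tail pad (align 8); size 24, align 8
@0: width [24B, align 4] → 24
within Vec3: id at 8
0 + 8 = 8

8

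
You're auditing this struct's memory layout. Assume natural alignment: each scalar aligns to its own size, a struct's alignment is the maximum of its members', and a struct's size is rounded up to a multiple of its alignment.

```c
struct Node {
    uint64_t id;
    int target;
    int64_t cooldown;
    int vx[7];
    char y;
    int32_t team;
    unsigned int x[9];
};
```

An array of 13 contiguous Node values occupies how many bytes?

1248

id at 0 (size 8, align 8) → ends 8
target at 8 (size 4, align 4) → ends 12
pad 4 to align 8 for cooldown
cooldown at 16 (size 8, align 8) → ends 24
vx at 24 (size 28, align 4) → ends 52
y at 52 (size 1, align 1) → ends 53
pad 3 to align 4 for team
team at 56 (size 4, align 4) → ends 60
x at 60 (size 36, align 4) → ends 96
total 96 bytes, alignment 8
array of 13: 13 × 96 = 1248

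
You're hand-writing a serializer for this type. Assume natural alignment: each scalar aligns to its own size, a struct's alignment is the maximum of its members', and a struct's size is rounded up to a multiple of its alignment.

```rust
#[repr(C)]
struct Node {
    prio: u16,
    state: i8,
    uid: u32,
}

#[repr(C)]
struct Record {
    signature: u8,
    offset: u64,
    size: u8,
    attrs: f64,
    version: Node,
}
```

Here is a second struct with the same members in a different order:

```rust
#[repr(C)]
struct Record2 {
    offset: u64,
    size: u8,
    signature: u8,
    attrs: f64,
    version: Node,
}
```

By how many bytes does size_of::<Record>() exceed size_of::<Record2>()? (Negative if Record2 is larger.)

8

Node: 0..2  prio  (2B, 2-aligned); 2..3  state  (1B, 1-aligned); 3..4  -- padding (1B); 4..8  uid  (4B, 4-aligned); sizeof = 8, alignof = 4
0..1  signature  (1B, 1-aligned)
1..8  -- padding (7B)
8..16  offset  (8B, 8-aligned)
16..17  size  (1B, 1-aligned)
17..24  -- padding (7B)
24..32  attrs  (8B, 8-aligned)
32..40  version  (8B, 4-aligned)
sizeof = 40, alignof = 8
— Record2 —
0..8  offset  (8B, 8-aligned)
8..9  size  (1B, 1-aligned)
9..10  signature  (1B, 1-aligned)
10..16  -- padding (6B)
16..24  attrs  (8B, 8-aligned)
24..32  version  (8B, 4-aligned)
sizeof = 32, alignof = 8
40 − 32 = 8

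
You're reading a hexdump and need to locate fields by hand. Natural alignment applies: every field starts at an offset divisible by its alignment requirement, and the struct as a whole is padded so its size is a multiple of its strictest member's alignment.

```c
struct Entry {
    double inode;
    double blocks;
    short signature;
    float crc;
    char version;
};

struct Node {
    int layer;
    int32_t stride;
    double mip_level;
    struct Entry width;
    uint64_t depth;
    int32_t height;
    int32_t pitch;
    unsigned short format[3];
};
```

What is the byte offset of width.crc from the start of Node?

Entry: 0..8  inode  (8B, 8-aligned); 8..16  blocks  (8B, 8-aligned); 16..18  signature  (2B, 2-aligned); 18..20  -- padding (2B); 20..24  crc  (4B, 4-aligned); 24..25  version  (1B, 1-aligned); 25..32  -- tail padding (7B); sizeof = 32, alignof = 8
0..4  layer  (4B, 4-aligned)
4..8  stride  (4B, 4-aligned)
8..16  mip_level  (8B, 8-aligned)
16..48  width  (32B, 8-aligned)
within Entry: crc at 20
16 + 20 = 36

36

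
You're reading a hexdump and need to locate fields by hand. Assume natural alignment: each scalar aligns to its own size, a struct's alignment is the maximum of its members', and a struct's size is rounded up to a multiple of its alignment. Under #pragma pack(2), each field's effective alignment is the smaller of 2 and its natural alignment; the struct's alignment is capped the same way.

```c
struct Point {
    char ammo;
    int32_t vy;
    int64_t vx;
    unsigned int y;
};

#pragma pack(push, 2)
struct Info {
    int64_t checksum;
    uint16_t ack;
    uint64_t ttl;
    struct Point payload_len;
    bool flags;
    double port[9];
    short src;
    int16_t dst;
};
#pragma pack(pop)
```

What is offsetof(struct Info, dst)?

Point: ammo at 0 (size 1, align 1) → ends 1; pad 3 to align 4 for vy; vy at 4 (size 4, align 4) → ends 8; vx at 8 (size 8, align 8) → ends 16; y at 16 (size 4, align 4) → ends 20; tail pad 4 to reach multiple of 8; total 24 bytes, alignment 8
checksum at 0 (size 8, align 2) → ends 8
ack at 8 (size 2, align 2) → ends 10
ttl at 10 (size 8, align 2) → ends 18
payload_len at 18 (size 24, align 2) → ends 42
flags at 42 (size 1, align 1) → ends 43
pad 1 to align 2 for port
port at 44 (size 72, align 2) → ends 116
src at 116 (size 2, align 2) → ends 118
dst at 118 (size 2, align 2) → ends 120

118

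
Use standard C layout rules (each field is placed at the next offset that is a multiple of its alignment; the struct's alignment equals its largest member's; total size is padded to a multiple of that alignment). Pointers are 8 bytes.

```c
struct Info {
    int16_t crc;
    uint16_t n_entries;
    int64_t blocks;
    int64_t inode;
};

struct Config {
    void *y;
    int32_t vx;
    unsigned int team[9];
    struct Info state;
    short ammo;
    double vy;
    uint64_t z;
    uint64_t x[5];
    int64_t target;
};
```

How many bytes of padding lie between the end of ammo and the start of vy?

Info: crc at 0 (size 2, align 2) → ends 2; n_entries at 2 (size 2, align 2) → ends 4; pad 4 to align 8 for blocks; blocks at 8 (size 8, align 8) → ends 16; inode at 16 (size 8, align 8) → ends 24; total 24 bytes, alignment 8
y at 0 (size 8, align 8) → ends 8
vx at 8 (size 4, align 4) → ends 12
team at 12 (size 36, align 4) → ends 48
state at 48 (size 24, align 8) → ends 72
ammo at 72 (size 2, align 2) → ends 74
pad 6 to align 8 for vy
vy at 80 (size 8, align 8) → ends 88

6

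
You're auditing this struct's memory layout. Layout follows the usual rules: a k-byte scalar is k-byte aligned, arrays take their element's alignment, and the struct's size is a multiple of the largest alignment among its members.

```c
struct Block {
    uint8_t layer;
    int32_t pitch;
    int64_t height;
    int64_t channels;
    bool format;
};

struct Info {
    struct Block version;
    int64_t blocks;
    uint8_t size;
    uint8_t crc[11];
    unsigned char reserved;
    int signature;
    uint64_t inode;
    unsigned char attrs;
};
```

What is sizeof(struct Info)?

Block: 0..1  layer  (1B, 1-aligned); 1..4  -- padding (3B); 4..8  pitch  (4B, 4-aligned); 8..16  height  (8B, 8-aligned); 16..24  channels  (8B, 8-aligned); 24..25  format  (1B, 1-aligned); 25..32  -- tail padding (7B); sizeof = 32, alignof = 8
0..32  version  (32B, 8-aligned)
32..40  blocks  (8B, 8-aligned)
40..41  size  (1B, 1-aligned)
41..52  crc  (11B, 1-aligned)
52..53  reserved  (1B, 1-aligned)
53..56  -- padding (3B)
56..60  signature  (4B, 4-aligned)
60..64  -- padding (4B)
64..72  inode  (8B, 8-aligned)
72..73  attrs  (1B, 1-aligned)
73..80  -- tail padding (7B)
sizeof = 80, alignof = 8

80 bytes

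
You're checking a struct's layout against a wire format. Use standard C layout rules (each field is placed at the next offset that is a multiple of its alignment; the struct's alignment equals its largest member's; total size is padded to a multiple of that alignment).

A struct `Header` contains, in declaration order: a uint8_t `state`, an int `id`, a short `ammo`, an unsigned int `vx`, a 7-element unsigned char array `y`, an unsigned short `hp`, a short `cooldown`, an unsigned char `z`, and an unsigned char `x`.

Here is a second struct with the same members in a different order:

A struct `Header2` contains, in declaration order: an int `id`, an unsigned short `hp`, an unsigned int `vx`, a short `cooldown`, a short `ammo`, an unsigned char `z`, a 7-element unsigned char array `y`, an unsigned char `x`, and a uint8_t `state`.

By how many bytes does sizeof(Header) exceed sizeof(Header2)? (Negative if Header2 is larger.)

4

state at 0 (size 1, align 1) → ends 1
pad 3 to align 4 for id
id at 4 (size 4, align 4) → ends 8
ammo at 8 (size 2, align 2) → ends 10
pad 2 to align 4 for vx
vx at 12 (size 4, align 4) → ends 16
y at 16 (size 7, align 1) → ends 23
pad 1 to align 2 for hp
hp at 24 (size 2, align 2) → ends 26
cooldown at 26 (size 2, align 2) → ends 28
z at 28 (size 1, align 1) → ends 29
x at 29 (size 1, align 1) → ends 30
tail pad 2 to reach multiple of 4
total 32 bytes, alignment 4
— Header2 —
id at 0 (size 4, align 4) → ends 4
hp at 4 (size 2, align 2) → ends 6
pad 2 to align 4 for vx
vx at 8 (size 4, align 4) → ends 12
cooldown at 12 (size 2, align 2) → ends 14
ammo at 14 (size 2, align 2) → ends 16
z at 16 (size 1, align 1) → ends 17
y at 17 (size 7, align 1) → ends 24
x at 24 (size 1, align 1) → ends 25
state at 25 (size 1, align 1) → ends 26
tail pad 2 to reach multiple of 4
total 28 bytes, alignment 4
32 − 28 = 4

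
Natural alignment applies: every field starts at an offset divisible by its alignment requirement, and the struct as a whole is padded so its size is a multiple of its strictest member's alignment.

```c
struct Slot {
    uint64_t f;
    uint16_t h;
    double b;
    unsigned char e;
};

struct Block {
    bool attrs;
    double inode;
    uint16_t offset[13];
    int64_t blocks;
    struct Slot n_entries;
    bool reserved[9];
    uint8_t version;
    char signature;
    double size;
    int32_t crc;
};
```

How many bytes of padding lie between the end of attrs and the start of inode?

Slot: @0: f [8B, align 8] → 8; @8: h [2B, align 2] → 10; +6 pad (align 8); @16: b [8B, align 8] → 24; @24: e [1B, align 1] → 25; +7 tail pad (align 8); size 32, align 8
@0: attrs [1B, align 1] → 1
+7 pad (align 8)
@8: inode [8B, align 8] → 16

7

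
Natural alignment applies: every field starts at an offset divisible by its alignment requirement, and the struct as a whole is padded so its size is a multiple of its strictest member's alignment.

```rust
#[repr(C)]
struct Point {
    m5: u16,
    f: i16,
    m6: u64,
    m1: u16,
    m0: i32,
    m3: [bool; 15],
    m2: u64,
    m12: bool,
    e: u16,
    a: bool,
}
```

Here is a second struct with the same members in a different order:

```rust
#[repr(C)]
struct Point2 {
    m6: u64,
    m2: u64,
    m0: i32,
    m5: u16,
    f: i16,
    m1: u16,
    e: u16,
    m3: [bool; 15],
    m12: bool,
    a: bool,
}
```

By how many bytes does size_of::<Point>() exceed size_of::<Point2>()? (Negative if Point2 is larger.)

0..2  m5  (2B, 2-aligned)
2..4  f  (2B, 2-aligned)
4..8  -- padding (4B)
8..16  m6  (8B, 8-aligned)
16..18  m1  (2B, 2-aligned)
18..20  -- padding (2B)
20..24  m0  (4B, 4-aligned)
24..39  m3  (15B, 1-aligned)
39..40  -- padding (1B)
40..48  m2  (8B, 8-aligned)
48..49  m12  (1B, 1-aligned)
49..50  -- padding (1B)
50..52  e  (2B, 2-aligned)
52..53  a  (1B, 1-aligned)
53..56  -- tail padding (3B)
sizeof = 56, alignof = 8
— Point2 —
0..8  m6  (8B, 8-aligned)
8..16  m2  (8B, 8-aligned)
16..20  m0  (4B, 4-aligned)
20..22  m5  (2B, 2-aligned)
22..24  f  (2B, 2-aligned)
24..26  m1  (2B, 2-aligned)
26..28  e  (2B, 2-aligned)
28..43  m3  (15B, 1-aligned)
43..44  m12  (1B, 1-aligned)
44..45  a  (1B, 1-aligned)
45..48  -- tail padding (3B)
sizeof = 48, alignof = 8
56 − 48 = 8

8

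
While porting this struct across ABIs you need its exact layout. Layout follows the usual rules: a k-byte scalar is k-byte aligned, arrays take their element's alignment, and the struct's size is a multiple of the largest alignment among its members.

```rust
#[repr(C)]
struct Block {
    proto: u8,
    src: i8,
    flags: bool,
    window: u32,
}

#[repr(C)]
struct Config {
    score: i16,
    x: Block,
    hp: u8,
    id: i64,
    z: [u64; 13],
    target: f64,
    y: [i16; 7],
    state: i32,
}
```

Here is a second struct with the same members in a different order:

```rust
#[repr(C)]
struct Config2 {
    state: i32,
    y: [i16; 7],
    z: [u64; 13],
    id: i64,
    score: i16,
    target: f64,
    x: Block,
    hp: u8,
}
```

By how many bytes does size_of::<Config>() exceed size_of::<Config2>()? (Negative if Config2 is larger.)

-8

Block: proto at 0 (size 1, align 1) → ends 1; src at 1 (size 1, align 1) → ends 2; flags at 2 (size 1, align 1) → ends 3; pad 1 to align 4 for window; window at 4 (size 4, align 4) → ends 8; total 8 bytes, alignment 4
score at 0 (size 2, align 2) → ends 2
pad 2 to align 4 for x
x at 4 (size 8, align 4) → ends 12
hp at 12 (size 1, align 1) → ends 13
pad 3 to align 8 for id
id at 16 (size 8, align 8) → ends 24
z at 24 (size 104, align 8) → ends 128
target at 128 (size 8, align 8) → ends 136
y at 136 (size 14, align 2) → ends 150
pad 2 to align 4 for state
state at 152 (size 4, align 4) → ends 156
tail pad 4 to reach multiple of 8
total 160 bytes, alignment 8
— Config2 —
state at 0 (size 4, align 4) → ends 4
y at 4 (size 14, align 2) → ends 18
pad 6 to align 8 for z
z at 24 (size 104, align 8) → ends 128
id at 128 (size 8, align 8) → ends 136
score at 136 (size 2, align 2) → ends 138
pad 6 to align 8 for target
target at 144 (size 8, align 8) → ends 152
x at 152 (size 8, align 4) → ends 160
hp at 160 (size 1, align 1) → ends 161
tail pad 7 to reach multiple of 8
total 168 bytes, alignment 8
160 − 168 = -8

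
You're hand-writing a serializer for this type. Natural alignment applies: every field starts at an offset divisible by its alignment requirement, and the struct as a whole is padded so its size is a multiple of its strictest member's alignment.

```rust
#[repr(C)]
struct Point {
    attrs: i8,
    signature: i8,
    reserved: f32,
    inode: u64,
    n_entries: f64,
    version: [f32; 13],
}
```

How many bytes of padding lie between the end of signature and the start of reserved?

@0: attrs [1B, align 1] → 1
@1: signature [1B, align 1] → 2
+2 pad (align 4)
@4: reserved [4B, align 4] → 8

2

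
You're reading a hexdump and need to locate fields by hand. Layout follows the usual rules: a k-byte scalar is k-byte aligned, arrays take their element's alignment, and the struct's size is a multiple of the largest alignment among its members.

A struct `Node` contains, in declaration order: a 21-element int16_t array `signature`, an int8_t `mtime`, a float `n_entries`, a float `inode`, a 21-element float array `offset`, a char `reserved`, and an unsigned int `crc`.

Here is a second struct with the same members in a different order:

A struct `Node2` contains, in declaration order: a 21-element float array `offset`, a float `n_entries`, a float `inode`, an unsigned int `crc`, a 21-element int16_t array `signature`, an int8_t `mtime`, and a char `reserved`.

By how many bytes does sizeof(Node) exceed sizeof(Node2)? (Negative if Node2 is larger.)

@0: signature [42B, align 2] → 42
@42: mtime [1B, align 1] → 43
+1 pad (align 4)
@44: n_entries [4B, align 4] → 48
@48: inode [4B, align 4] → 52
@52: offset [84B, align 4] → 136
@136: reserved [1B, align 1] → 137
+3 pad (align 4)
@140: crc [4B, align 4] → 144
size 144, align 4
— Node2 —
@0: offset [84B, align 4] → 84
@84: n_entries [4B, align 4] → 88
@88: inode [4B, align 4] → 92
@92: crc [4B, align 4] → 96
@96: signature [42B, align 2] → 138
@138: mtime [1B, align 1] → 139
@139: reserved [1B, align 1] → 140
size 140, align 4
144 − 140 = 4

4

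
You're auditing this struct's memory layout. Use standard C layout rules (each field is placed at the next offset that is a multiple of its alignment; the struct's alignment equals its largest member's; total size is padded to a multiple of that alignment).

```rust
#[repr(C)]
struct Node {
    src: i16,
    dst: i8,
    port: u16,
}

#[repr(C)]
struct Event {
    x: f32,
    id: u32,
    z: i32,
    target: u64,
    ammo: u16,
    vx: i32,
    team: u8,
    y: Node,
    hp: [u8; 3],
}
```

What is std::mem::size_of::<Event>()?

Node: 0..2  src  (2B, 2-aligned); 2..3  dst  (1B, 1-aligned); 3..4  -- padding (1B); 4..6  port  (2B, 2-aligned); sizeof = 6, alignof = 2
0..4  x  (4B, 4-aligned)
4..8  id  (4B, 4-aligned)
8..12  z  (4B, 4-aligned)
12..16  -- padding (4B)
16..24  target  (8B, 8-aligned)
24..26  ammo  (2B, 2-aligned)
26..28  -- padding (2B)
28..32  vx  (4B, 4-aligned)
32..33  team  (1B, 1-aligned)
33..34  -- padding (1B)
34..40  y  (6B, 2-aligned)
40..43  hp  (3B, 1-aligned)
43..48  -- tail padding (5B)
sizeof = 48, alignof = 8

48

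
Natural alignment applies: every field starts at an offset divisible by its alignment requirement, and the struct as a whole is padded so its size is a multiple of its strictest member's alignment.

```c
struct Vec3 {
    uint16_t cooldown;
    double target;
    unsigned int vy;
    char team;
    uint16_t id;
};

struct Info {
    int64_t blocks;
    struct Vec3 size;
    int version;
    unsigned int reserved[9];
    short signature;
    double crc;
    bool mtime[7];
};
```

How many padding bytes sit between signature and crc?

6

Vec3: 0..2  cooldown  (2B, 2-aligned); 2..8  -- padding (6B); 8..16  target  (8B, 8-aligned); 16..20  vy  (4B, 4-aligned); 20..21  team  (1B, 1-aligned); 21..22  -- padding (1B); 22..24  id  (2B, 2-aligned); sizeof = 24, alignof = 8
0..8  blocks  (8B, 8-aligned)
8..32  size  (24B, 8-aligned)
32..36  version  (4B, 4-aligned)
36..72  reserved  (36B, 4-aligned)
72..74  signature  (2B, 2-aligned)
74..80  -- padding (6B)
80..88  crc  (8B, 8-aligned)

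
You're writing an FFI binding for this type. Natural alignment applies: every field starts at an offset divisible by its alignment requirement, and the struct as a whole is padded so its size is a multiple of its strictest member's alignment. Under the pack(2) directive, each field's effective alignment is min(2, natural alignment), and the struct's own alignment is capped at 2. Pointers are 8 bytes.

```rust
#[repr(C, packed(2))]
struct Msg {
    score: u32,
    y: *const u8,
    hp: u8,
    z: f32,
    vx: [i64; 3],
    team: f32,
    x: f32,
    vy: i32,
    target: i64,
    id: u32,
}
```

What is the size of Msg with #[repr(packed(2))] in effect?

66

0..4  score  (4B, 2-aligned)
4..12  y  (8B, 2-aligned)
12..13  hp  (1B, 1-aligned)
13..14  -- padding (1B)
14..18  z  (4B, 2-aligned)
18..42  vx  (24B, 2-aligned)
42..46  team  (4B, 2-aligned)
46..50  x  (4B, 2-aligned)
50..54  vy  (4B, 2-aligned)
54..62  target  (8B, 2-aligned)
62..66  id  (4B, 2-aligned)
sizeof = 66, alignof = 2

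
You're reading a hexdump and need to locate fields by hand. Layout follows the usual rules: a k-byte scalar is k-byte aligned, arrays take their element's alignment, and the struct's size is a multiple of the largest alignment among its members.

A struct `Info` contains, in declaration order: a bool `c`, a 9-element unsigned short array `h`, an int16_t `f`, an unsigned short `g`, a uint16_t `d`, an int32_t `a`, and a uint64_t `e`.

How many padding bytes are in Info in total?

3

c at 0 (size 1, align 1) → ends 1
pad 1 to align 2 for h
h at 2 (size 18, align 2) → ends 20
f at 20 (size 2, align 2) → ends 22
g at 22 (size 2, align 2) → ends 24
d at 24 (size 2, align 2) → ends 26
pad 2 to align 4 for a
a at 28 (size 4, align 4) → ends 32
e at 32 (size 8, align 8) → ends 40
total 40 bytes, alignment 8
data bytes 37, size 40 → padding 3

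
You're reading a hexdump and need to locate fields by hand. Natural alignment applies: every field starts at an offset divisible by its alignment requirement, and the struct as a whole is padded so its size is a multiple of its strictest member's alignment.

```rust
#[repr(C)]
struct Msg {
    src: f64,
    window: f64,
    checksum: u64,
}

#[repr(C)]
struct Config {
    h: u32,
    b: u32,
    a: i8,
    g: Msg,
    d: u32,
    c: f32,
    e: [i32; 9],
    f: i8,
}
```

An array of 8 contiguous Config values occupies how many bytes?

704

Msg: @0: src [8B, align 8] → 8; @8: window [8B, align 8] → 16; @16: checksum [8B, align 8] → 24; size 24, align 8
@0: h [4B, align 4] → 4
@4: b [4B, align 4] → 8
@8: a [1B, align 1] → 9
+7 pad (align 8)
@16: g [24B, align 8] → 40
@40: d [4B, align 4] → 44
@44: c [4B, align 4] → 48
@48: e [36B, align 4] → 84
@84: f [1B, align 1] → 85
+3 tail pad (align 8)
size 88, align 8
array of 8: 8 × 88 = 704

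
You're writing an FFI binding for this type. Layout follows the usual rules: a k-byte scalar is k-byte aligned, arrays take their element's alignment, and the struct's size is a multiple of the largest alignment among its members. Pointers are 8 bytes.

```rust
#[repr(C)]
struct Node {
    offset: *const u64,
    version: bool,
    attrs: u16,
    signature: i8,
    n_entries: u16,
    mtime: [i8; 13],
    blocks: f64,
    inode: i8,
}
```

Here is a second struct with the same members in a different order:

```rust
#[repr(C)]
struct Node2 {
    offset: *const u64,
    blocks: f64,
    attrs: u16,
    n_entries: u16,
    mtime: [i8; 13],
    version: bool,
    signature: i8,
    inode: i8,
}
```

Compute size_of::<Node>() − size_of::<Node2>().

0..8  offset  (8B, 8-aligned)
8..9  version  (1B, 1-aligned)
9..10  -- padding (1B)
10..12  attrs  (2B, 2-aligned)
12..13  signature  (1B, 1-aligned)
13..14  -- padding (1B)
14..16  n_entries  (2B, 2-aligned)
16..29  mtime  (13B, 1-aligned)
29..32  -- padding (3B)
32..40  blocks  (8B, 8-aligned)
40..41  inode  (1B, 1-aligned)
41..48  -- tail padding (7B)
sizeof = 48, alignof = 8
— Node2 —
0..8  offset  (8B, 8-aligned)
8..16  blocks  (8B, 8-aligned)
16..18  attrs  (2B, 2-aligned)
18..20  n_entries  (2B, 2-aligned)
20..33  mtime  (13B, 1-aligned)
33..34  version  (1B, 1-aligned)
34..35  signature  (1B, 1-aligned)
35..36  inode  (1B, 1-aligned)
36..40  -- tail padding (4B)
sizeof = 40, alignof = 8
48 − 40 = 8

8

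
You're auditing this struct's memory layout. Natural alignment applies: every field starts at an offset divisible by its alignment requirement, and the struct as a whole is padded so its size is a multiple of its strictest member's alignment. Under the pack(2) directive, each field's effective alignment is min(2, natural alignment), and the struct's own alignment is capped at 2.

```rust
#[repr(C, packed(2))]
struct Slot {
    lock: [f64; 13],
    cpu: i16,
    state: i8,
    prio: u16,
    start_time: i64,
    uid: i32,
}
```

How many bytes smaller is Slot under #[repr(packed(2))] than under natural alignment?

natural layout:
  lock at 0 (size 104, align 8) → ends 104
  cpu at 104 (size 2, align 2) → ends 106
  state at 106 (size 1, align 1) → ends 107
  pad 1 to align 2 for prio
  prio at 108 (size 2, align 2) → ends 110
  pad 2 to align 8 for start_time
  start_time at 112 (size 8, align 8) → ends 120
  uid at 120 (size 4, align 4) → ends 124
  tail pad 4 to reach multiple of 8
  total 128 bytes, alignment 8
packed(2) layout:
  lock at 0 (size 104, align 2) → ends 104
  cpu at 104 (size 2, align 2) → ends 106
  state at 106 (size 1, align 1) → ends 107
  pad 1 to align 2 for prio
  prio at 108 (size 2, align 2) → ends 110
  start_time at 110 (size 8, align 2) → ends 118
  uid at 118 (size 4, align 2) → ends 122
  total 122 bytes, alignment 2
128 − 122 = 6

6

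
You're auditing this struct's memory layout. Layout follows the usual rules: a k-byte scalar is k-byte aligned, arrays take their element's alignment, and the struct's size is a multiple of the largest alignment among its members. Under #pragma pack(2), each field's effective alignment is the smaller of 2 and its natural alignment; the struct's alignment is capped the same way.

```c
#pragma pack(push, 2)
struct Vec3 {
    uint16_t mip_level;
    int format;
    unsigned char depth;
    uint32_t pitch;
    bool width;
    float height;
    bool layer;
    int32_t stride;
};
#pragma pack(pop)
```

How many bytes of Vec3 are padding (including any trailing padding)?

mip_level at 0 (size 2, align 2) → ends 2
format at 2 (size 4, align 2) → ends 6
depth at 6 (size 1, align 1) → ends 7
pad 1 to align 2 for pitch
pitch at 8 (size 4, align 2) → ends 12
width at 12 (size 1, align 1) → ends 13
pad 1 to align 2 for height
height at 14 (size 4, align 2) → ends 18
layer at 18 (size 1, align 1) → ends 19
pad 1 to align 2 for stride
stride at 20 (size 4, align 2) → ends 24
total 24 bytes, alignment 2
data bytes 21, size 24 → padding 3

3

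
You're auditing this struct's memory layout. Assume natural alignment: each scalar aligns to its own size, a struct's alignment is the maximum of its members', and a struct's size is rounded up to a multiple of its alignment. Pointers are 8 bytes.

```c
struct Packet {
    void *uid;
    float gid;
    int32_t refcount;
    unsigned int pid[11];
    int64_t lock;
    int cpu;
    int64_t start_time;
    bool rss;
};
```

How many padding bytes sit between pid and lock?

4

0..8  uid  (8B, 8-aligned)
8..12  gid  (4B, 4-aligned)
12..16  refcount  (4B, 4-aligned)
16..60  pid  (44B, 4-aligned)
60..64  -- padding (4B)
64..72  lock  (8B, 8-aligned)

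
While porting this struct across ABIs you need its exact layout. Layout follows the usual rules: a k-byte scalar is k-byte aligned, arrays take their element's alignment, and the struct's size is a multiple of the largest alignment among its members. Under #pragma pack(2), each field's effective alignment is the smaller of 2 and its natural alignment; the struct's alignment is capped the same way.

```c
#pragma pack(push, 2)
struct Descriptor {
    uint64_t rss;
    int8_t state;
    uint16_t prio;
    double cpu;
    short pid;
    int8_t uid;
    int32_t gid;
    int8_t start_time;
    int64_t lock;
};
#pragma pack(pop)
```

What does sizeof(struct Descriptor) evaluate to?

@0: rss [8B, align 2] → 8
@8: state [1B, align 1] → 9
+1 pad (align 2)
@10: prio [2B, align 2] → 12
@12: cpu [8B, align 2] → 20
@20: pid [2B, align 2] → 22
@22: uid [1B, align 1] → 23
+1 pad (align 2)
@24: gid [4B, align 2] → 28
@28: start_time [1B, align 1] → 29
+1 pad (align 2)
@30: lock [8B, align 2] → 38
size 38, align 2

38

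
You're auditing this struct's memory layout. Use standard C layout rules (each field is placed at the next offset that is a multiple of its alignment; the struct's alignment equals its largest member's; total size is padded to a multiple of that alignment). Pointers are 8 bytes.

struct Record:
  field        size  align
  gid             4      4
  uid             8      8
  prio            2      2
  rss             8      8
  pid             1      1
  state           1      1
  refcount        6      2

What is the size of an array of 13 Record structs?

@0: gid [4B, align 4] → 4
+4 pad (align 8)
@8: uid [8B, align 8] → 16
@16: prio [2B, align 2] → 18
+6 pad (align 8)
@24: rss [8B, align 8] → 32
@32: pid [1B, align 1] → 33
@33: state [1B, align 1] → 34
@34: refcount [6B, align 2] → 40
size 40, align 8
array of 13: 13 × 40 = 520

520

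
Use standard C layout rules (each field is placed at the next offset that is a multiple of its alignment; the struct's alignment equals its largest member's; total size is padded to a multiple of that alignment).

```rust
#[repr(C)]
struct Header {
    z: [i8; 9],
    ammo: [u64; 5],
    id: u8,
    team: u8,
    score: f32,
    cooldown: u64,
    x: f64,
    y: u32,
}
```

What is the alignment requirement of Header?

8

member alignments: z=1, ammo=8, id=1, team=1, score=4, cooldown=8, x=8, y=4
max = 8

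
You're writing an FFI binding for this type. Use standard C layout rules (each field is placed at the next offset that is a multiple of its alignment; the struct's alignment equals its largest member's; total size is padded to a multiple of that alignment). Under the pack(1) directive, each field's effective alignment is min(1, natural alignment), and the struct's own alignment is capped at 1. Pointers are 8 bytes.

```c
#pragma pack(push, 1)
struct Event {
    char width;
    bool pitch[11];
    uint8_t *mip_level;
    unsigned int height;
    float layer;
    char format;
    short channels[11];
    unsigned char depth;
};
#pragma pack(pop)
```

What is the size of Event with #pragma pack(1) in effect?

width at 0 (size 1, align 1) → ends 1
pitch at 1 (size 11, align 1) → ends 12
mip_level at 12 (size 8, align 1) → ends 20
height at 20 (size 4, align 1) → ends 24
layer at 24 (size 4, align 1) → ends 28
format at 28 (size 1, align 1) → ends 29
channels at 29 (size 22, align 1) → ends 51
depth at 51 (size 1, align 1) → ends 52
total 52 bytes, alignment 1

52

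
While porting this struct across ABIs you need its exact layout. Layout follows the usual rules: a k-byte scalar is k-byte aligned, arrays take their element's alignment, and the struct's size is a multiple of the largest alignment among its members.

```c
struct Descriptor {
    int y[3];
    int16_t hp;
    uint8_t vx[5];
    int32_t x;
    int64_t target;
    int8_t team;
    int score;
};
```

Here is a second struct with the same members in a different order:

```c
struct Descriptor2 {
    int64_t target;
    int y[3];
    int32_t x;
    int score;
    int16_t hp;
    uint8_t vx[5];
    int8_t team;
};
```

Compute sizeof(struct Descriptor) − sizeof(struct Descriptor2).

0

@0: y [12B, align 4] → 12
@12: hp [2B, align 2] → 14
@14: vx [5B, align 1] → 19
+1 pad (align 4)
@20: x [4B, align 4] → 24
@24: target [8B, align 8] → 32
@32: team [1B, align 1] → 33
+3 pad (align 4)
@36: score [4B, align 4] → 40
size 40, align 8
— Descriptor2 —
@0: target [8B, align 8] → 8
@8: y [12B, align 4] → 20
@20: x [4B, align 4] → 24
@24: score [4B, align 4] → 28
@28: hp [2B, align 2] → 30
@30: vx [5B, align 1] → 35
@35: team [1B, align 1] → 36
+4 tail pad (align 8)
size 40, align 8
40 − 40 = 0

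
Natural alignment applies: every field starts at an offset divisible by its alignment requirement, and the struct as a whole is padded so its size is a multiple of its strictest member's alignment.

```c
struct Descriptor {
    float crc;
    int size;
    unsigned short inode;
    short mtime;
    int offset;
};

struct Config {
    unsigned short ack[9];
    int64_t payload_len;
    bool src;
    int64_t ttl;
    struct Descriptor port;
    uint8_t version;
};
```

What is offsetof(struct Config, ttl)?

40

Descriptor: crc at 0 (size 4, align 4) → ends 4; size at 4 (size 4, align 4) → ends 8; inode at 8 (size 2, align 2) → ends 10; mtime at 10 (size 2, align 2) → ends 12; offset at 12 (size 4, align 4) → ends 16; total 16 bytes, alignment 4
ack at 0 (size 18, align 2) → ends 18
pad 6 to align 8 for payload_len
payload_len at 24 (size 8, align 8) → ends 32
src at 32 (size 1, align 1) → ends 33
pad 7 to align 8 for ttl
ttl at 40 (size 8, align 8) → ends 48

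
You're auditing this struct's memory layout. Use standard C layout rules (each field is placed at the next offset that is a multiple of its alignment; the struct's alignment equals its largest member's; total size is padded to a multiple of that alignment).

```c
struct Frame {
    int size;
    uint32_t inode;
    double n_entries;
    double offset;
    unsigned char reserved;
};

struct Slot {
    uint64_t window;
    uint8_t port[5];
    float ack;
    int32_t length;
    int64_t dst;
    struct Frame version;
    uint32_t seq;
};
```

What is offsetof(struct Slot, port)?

Frame: @0: size [4B, align 4] → 4; @4: inode [4B, align 4] → 8; @8: n_entries [8B, align 8] → 16; @16: offset [8B, align 8] → 24; @24: reserved [1B, align 1] → 25; +7 tail pad (align 8); size 32, align 8
@0: window [8B, align 8] → 8
@8: port [5B, align 1] → 13

8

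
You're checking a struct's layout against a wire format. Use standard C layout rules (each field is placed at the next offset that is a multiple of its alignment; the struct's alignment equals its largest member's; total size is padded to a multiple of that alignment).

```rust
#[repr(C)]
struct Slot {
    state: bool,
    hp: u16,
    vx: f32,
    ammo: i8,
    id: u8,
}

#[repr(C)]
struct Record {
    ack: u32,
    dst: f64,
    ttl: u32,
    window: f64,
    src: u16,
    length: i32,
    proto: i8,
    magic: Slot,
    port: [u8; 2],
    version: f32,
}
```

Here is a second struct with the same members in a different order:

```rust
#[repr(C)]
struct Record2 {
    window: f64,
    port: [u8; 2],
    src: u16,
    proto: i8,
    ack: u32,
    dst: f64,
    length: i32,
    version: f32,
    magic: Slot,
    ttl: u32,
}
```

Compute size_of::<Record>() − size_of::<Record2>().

Slot: state at 0 (size 1, align 1) → ends 1; pad 1 to align 2 for hp; hp at 2 (size 2, align 2) → ends 4; vx at 4 (size 4, align 4) → ends 8; ammo at 8 (size 1, align 1) → ends 9; id at 9 (size 1, align 1) → ends 10; tail pad 2 to reach multiple of 4; total 12 bytes, alignment 4
ack at 0 (size 4, align 4) → ends 4
pad 4 to align 8 for dst
dst at 8 (size 8, align 8) → ends 16
ttl at 16 (size 4, align 4) → ends 20
pad 4 to align 8 for window
window at 24 (size 8, align 8) → ends 32
src at 32 (size 2, align 2) → ends 34
pad 2 to align 4 for length
length at 36 (size 4, align 4) → ends 40
proto at 40 (size 1, align 1) → ends 41
pad 3 to align 4 for magic
magic at 44 (size 12, align 4) → ends 56
port at 56 (size 2, align 1) → ends 58
pad 2 to align 4 for version
version at 60 (size 4, align 4) → ends 64
total 64 bytes, alignment 8
— Record2 —
window at 0 (size 8, align 8) → ends 8
port at 8 (size 2, align 1) → ends 10
src at 10 (size 2, align 2) → ends 12
proto at 12 (size 1, align 1) → ends 13
pad 3 to align 4 for ack
ack at 16 (size 4, align 4) → ends 20
pad 4 to align 8 for dst
dst at 24 (size 8, align 8) → ends 32
length at 32 (size 4, align 4) → ends 36
version at 36 (size 4, align 4) → ends 40
magic at 40 (size 12, align 4) → ends 52
ttl at 52 (size 4, align 4) → ends 56
total 56 bytes, alignment 8
64 − 56 = 8

8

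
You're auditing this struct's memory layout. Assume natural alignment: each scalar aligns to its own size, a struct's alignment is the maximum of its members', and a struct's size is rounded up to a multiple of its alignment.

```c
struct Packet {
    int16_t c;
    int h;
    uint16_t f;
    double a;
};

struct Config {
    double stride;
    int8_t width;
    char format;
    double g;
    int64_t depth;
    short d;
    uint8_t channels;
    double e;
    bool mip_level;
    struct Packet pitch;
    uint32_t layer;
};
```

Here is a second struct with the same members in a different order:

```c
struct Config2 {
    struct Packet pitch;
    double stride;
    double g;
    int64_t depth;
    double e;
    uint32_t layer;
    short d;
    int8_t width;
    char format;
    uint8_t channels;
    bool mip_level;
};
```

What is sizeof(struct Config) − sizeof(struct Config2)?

16

Packet: 0..2  c  (2B, 2-aligned); 2..4  -- padding (2B); 4..8  h  (4B, 4-aligned); 8..10  f  (2B, 2-aligned); 10..16  -- padding (6B); 16..24  a  (8B, 8-aligned); sizeof = 24, alignof = 8
0..8  stride  (8B, 8-aligned)
8..9  width  (1B, 1-aligned)
9..10  format  (1B, 1-aligned)
10..16  -- padding (6B)
16..24  g  (8B, 8-aligned)
24..32  depth  (8B, 8-aligned)
32..34  d  (2B, 2-aligned)
34..35  channels  (1B, 1-aligned)
35..40  -- padding (5B)
40..48  e  (8B, 8-aligned)
48..49  mip_level  (1B, 1-aligned)
49..56  -- padding (7B)
56..80  pitch  (24B, 8-aligned)
80..84  layer  (4B, 4-aligned)
84..88  -- tail padding (4B)
sizeof = 88, alignof = 8
— Config2 —
0..24  pitch  (24B, 8-aligned)
24..32  stride  (8B, 8-aligned)
32..40  g  (8B, 8-aligned)
40..48  depth  (8B, 8-aligned)
48..56  e  (8B, 8-aligned)
56..60  layer  (4B, 4-aligned)
60..62  d  (2B, 2-aligned)
62..63  width  (1B, 1-aligned)
63..64  format  (1B, 1-aligned)
64..65  channels  (1B, 1-aligned)
65..66  mip_level  (1B, 1-aligned)
66..72  -- tail padding (6B)
sizeof = 72, alignof = 8
88 − 72 = 16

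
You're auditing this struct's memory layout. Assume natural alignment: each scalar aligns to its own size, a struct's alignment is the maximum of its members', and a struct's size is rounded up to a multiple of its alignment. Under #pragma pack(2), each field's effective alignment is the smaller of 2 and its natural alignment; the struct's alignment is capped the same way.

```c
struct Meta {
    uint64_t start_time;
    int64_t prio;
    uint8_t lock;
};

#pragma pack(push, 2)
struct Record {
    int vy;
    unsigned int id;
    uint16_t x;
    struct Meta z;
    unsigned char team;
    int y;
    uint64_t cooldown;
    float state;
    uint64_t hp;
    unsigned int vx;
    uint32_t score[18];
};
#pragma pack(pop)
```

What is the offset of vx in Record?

60

Meta: start_time at 0 (size 8, align 8) → ends 8; prio at 8 (size 8, align 8) → ends 16; lock at 16 (size 1, align 1) → ends 17; tail pad 7 to reach multiple of 8; total 24 bytes, alignment 8
vy at 0 (size 4, align 2) → ends 4
id at 4 (size 4, align 2) → ends 8
x at 8 (size 2, align 2) → ends 10
z at 10 (size 24, align 2) → ends 34
team at 34 (size 1, align 1) → ends 35
pad 1 to align 2 for y
y at 36 (size 4, align 2) → ends 40
cooldown at 40 (size 8, align 2) → ends 48
state at 48 (size 4, align 2) → ends 52
hp at 52 (size 8, align 2) → ends 60
vx at 60 (size 4, align 2) → ends 64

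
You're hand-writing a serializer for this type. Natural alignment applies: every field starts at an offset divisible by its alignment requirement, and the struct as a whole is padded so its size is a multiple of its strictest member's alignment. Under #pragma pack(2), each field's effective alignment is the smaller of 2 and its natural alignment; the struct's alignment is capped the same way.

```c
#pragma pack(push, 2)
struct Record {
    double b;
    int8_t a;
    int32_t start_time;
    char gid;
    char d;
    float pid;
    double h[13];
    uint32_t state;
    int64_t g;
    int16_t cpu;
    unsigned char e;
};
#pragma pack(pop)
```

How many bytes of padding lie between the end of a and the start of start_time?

@0: b [8B, align 2] → 8
@8: a [1B, align 1] → 9
+1 pad (align 2)
@10: start_time [4B, align 2] → 14

1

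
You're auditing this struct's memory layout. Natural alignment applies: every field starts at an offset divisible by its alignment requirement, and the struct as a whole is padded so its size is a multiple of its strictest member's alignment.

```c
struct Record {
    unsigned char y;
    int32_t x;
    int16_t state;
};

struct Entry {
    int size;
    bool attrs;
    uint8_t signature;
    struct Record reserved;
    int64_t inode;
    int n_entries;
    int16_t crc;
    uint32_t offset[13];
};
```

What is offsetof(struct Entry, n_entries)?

32

Record: y at 0 (size 1, align 1) → ends 1; pad 3 to align 4 for x; x at 4 (size 4, align 4) → ends 8; state at 8 (size 2, align 2) → ends 10; tail pad 2 to reach multiple of 4; total 12 bytes, alignment 4
size at 0 (size 4, align 4) → ends 4
attrs at 4 (size 1, align 1) → ends 5
signature at 5 (size 1, align 1) → ends 6
pad 2 to align 4 for reserved
reserved at 8 (size 12, align 4) → ends 20
pad 4 to align 8 for inode
inode at 24 (size 8, align 8) → ends 32
n_entries at 32 (size 4, align 4) → ends 36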